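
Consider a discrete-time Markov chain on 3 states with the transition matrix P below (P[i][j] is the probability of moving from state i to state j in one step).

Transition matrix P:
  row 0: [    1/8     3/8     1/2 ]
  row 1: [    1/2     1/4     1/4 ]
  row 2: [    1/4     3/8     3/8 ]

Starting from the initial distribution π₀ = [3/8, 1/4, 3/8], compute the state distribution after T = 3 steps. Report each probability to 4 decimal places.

t=0: π = [0.3750, 0.2500, 0.3750]
t=1: π = [0.2656, 0.3438, 0.3906]
t=2: π = [0.3027, 0.3320, 0.3652]
t=3: π = [0.2952, 0.3335, 0.3713]

π = [0.2952, 0.3335, 0.3713]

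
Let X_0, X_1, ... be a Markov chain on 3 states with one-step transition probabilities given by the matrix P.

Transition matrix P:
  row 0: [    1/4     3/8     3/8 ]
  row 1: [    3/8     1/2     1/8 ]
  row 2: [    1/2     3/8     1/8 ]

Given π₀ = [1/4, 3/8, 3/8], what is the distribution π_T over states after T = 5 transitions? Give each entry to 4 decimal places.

t=0: π = [0.2500, 0.3750, 0.3750]
t=1: π = [0.3906, 0.4219, 0.1875]
t=2: π = [0.3496, 0.4277, 0.2227]
t=3: π = [0.3591, 0.4285, 0.2124]
t=4: π = [0.3567, 0.4286, 0.2148]
t=5: π = [0.3573, 0.4286, 0.2142]

π = [0.3573, 0.4286, 0.2142]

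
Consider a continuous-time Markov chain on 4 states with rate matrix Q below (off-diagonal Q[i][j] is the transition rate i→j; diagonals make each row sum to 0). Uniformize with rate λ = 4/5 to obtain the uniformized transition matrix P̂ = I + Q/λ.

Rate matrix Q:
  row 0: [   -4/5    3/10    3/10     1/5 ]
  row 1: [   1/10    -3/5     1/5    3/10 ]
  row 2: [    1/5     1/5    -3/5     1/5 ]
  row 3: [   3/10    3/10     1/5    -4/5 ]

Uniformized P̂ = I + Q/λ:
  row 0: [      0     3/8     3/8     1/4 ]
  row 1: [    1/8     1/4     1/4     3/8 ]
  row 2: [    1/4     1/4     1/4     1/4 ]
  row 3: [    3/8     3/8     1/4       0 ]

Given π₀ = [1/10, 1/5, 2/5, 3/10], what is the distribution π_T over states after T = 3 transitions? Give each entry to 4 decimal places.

π = [0.1971, 0.3020, 0.2723, 0.2287]

t=0: π = [0.1000, 0.2000, 0.4000, 0.3000]
t=1: π = [0.2375, 0.3000, 0.2625, 0.2000]
t=2: π = [0.1781, 0.3047, 0.2797, 0.2375]
t=3: π = [0.1971, 0.3020, 0.2723, 0.2287]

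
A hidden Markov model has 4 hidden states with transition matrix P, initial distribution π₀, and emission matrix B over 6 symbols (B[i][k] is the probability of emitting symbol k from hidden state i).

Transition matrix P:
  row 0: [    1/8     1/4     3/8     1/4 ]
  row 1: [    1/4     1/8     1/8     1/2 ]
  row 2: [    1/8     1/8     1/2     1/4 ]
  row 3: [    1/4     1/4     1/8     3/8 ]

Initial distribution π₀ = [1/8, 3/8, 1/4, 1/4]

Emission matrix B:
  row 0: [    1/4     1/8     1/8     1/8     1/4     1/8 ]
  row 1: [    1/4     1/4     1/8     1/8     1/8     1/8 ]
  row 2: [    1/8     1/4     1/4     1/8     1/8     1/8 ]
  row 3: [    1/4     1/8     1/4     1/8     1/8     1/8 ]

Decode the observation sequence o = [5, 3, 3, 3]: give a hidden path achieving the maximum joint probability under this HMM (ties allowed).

t=0: δ = [1.562e-02, 4.688e-02, 3.125e-02, 3.125e-02]  (obs o_0=5)
t=1: δ = [1.465e-03, 9.766e-04, 1.953e-03, 2.930e-03]  ψ = [1, 3, 2, 1]  (obs o_1=3)
t=2: δ = [9.155e-05, 9.155e-05, 1.221e-04, 1.373e-04]  ψ = [3, 3, 2, 3]  (obs o_2=3)
t=3: δ = [4.292e-06, 4.292e-06, 7.629e-06, 6.437e-06]  ψ = [3, 3, 2, 3]  (obs o_3=3)
backtrack: best end state = 2; path = [2, 2, 2, 2]

path = [2, 2, 2, 2]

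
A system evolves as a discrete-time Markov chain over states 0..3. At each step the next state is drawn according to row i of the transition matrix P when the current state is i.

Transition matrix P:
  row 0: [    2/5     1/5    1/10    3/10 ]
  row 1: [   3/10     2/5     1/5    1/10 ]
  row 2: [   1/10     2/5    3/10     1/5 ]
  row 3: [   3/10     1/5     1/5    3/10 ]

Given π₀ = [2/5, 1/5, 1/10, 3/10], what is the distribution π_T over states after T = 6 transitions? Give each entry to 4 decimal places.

t=0: π = [0.4000, 0.2000, 0.1000, 0.3000]
t=1: π = [0.3200, 0.2600, 0.1700, 0.2500]
t=2: π = [0.2980, 0.2860, 0.1850, 0.2310]
t=3: π = [0.2928, 0.2942, 0.1887, 0.2243]
t=4: π = [0.2915, 0.2966, 0.1896, 0.2223]
t=5: π = [0.2912, 0.2972, 0.1898, 0.2217]
t=6: π = [0.2912, 0.2974, 0.1899, 0.2216]

π = [0.2912, 0.2974, 0.1899, 0.2216]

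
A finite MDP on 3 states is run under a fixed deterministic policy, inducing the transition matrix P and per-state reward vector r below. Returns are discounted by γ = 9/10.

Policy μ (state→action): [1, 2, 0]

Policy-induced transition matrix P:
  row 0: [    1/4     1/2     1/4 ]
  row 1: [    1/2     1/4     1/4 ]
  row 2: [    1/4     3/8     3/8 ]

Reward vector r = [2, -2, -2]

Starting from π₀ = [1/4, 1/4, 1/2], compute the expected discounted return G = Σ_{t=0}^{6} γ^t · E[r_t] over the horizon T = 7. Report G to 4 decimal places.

G = -3.7599

t=0: π = [0.2500, 0.2500, 0.5000], E[r] = -1.0000, γ^t·E[r] = -1.000000, running G = -1.000000
t=1: π = [0.3125, 0.3750, 0.3125], E[r] = -0.7500, γ^t·E[r] = -0.675000, running G = -1.675000
t=2: π = [0.3438, 0.3672, 0.2891], E[r] = -0.6250, γ^t·E[r] = -0.506250, running G = -2.181250
t=3: π = [0.3418, 0.3721, 0.2861], E[r] = -0.6328, γ^t·E[r] = -0.461320, running G = -2.642570
t=4: π = [0.3430, 0.3712, 0.2858], E[r] = -0.6279, γ^t·E[r] = -0.411985, running G = -3.054555
t=5: π = [0.3428, 0.3715, 0.2857], E[r] = -0.6288, γ^t·E[r] = -0.371291, running G = -3.425846
t=6: π = [0.3429, 0.3714, 0.2857], E[r] = -0.6285, γ^t·E[r] = -0.334024, running G = -3.759870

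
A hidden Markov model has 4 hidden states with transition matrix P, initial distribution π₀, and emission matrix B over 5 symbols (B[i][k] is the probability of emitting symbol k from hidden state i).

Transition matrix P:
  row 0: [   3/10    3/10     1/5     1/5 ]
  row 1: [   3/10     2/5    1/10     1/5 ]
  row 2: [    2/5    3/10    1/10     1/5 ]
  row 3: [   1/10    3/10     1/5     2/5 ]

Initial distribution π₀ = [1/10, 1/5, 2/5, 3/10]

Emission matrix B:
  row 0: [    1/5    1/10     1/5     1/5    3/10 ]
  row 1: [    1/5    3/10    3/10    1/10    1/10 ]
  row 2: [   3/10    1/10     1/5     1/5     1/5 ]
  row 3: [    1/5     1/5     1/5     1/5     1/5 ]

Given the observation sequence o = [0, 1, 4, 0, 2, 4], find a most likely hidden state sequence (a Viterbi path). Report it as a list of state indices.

path = [2, 1, 0, 1, 1, 0]

t=0: δ = [2.000e-02, 4.000e-02, 1.200e-01, 6.000e-02]  (obs o_0=0)
t=1: δ = [4.800e-03, 1.080e-02, 1.200e-03, 4.800e-03]  ψ = [2, 2, 2, 2]  (obs o_1=1)
t=2: δ = [9.720e-04, 4.320e-04, 2.160e-04, 4.320e-04]  ψ = [1, 1, 1, 1]  (obs o_2=4)
t=3: δ = [5.832e-05, 5.832e-05, 5.832e-05, 3.888e-05]  ψ = [0, 0, 0, 0]  (obs o_3=0)
t=4: δ = [4.666e-06, 6.998e-06, 2.333e-06, 3.110e-06]  ψ = [2, 1, 0, 3]  (obs o_4=2)
t=5: δ = [6.299e-07, 2.799e-07, 1.866e-07, 2.799e-07]  ψ = [1, 1, 0, 1]  (obs o_5=4)
backtrack: best end state = 0; path = [2, 1, 0, 1, 1, 0]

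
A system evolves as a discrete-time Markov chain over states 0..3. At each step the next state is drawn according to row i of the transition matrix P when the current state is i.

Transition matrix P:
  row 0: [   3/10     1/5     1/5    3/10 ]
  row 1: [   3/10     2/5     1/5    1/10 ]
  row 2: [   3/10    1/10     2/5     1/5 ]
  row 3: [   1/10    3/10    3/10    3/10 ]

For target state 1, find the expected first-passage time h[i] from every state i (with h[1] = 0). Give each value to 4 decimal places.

h = [5.0311, 0.0000, 5.7143, 4.5963]

First-step conditioning: h[1] = 0; for i ≠ 1, h[i] = 1 + Σ_k P[i][k]·h[k].
  h[0] = 1 + 3/10·h[0] + 1/5·h[2] + 3/10·h[3]
  h[2] = 1 + 3/10·h[0] + 2/5·h[2] + 1/5·h[3]
  h[3] = 1 + 1/10·h[0] + 3/10·h[2] + 3/10·h[3]
Solving the 3×3 linear system over states ≠ 1 gives exactly h = [810/161, 0, 40/7, 740/161] (h[1] = 0 is the target).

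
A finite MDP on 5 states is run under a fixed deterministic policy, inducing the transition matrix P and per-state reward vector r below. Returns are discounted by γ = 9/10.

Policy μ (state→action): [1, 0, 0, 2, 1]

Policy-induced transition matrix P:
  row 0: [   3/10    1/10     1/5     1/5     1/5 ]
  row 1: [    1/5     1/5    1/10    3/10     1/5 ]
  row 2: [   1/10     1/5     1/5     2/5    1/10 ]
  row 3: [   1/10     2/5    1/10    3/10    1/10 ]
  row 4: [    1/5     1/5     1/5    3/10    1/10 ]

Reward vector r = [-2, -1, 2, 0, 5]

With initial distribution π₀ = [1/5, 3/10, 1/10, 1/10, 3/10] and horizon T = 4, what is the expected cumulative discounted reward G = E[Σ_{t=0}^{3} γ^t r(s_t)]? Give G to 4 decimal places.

t=0: π = [0.2000, 0.3000, 0.1000, 0.1000, 0.3000], E[r] = 1.0000, γ^t·E[r] = 1.000000, running G = 1.000000
t=1: π = [0.2000, 0.2000, 0.1600, 0.2900, 0.1500], E[r] = 0.4700, γ^t·E[r] = 0.423000, running G = 1.423000
t=2: π = [0.1750, 0.2380, 0.1510, 0.2960, 0.1400], E[r] = 0.4140, γ^t·E[r] = 0.335340, running G = 1.758340
t=3: π = [0.1728, 0.2417, 0.1466, 0.2976, 0.1413], E[r] = 0.4124, γ^t·E[r] = 0.300640, running G = 2.058980

G = 2.0590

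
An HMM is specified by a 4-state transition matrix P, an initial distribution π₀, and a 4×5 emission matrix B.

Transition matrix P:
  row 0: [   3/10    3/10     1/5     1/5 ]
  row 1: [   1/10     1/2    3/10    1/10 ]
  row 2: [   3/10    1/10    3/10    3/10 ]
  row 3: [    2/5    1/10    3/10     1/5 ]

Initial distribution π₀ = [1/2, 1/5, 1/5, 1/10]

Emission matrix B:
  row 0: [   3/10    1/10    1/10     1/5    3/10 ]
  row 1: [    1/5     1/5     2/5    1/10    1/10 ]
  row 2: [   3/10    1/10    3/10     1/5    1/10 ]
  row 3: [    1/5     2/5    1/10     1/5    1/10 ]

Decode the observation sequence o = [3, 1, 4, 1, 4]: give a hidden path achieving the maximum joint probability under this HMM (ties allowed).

path = [0, 3, 0, 3, 0]

t=0: δ = [1.000e-01, 2.000e-02, 4.000e-02, 2.000e-02]  (obs o_0=3)
t=1: δ = [3.000e-03, 6.000e-03, 2.000e-03, 8.000e-03]  ψ = [0, 0, 0, 0]  (obs o_1=1)
t=2: δ = [9.600e-04, 3.000e-04, 2.400e-04, 1.600e-04]  ψ = [3, 1, 3, 3]  (obs o_2=4)
t=3: δ = [2.880e-05, 5.760e-05, 1.920e-05, 7.680e-05]  ψ = [0, 0, 0, 0]  (obs o_3=1)
t=4: δ = [9.216e-06, 2.880e-06, 2.304e-06, 1.536e-06]  ψ = [3, 1, 3, 3]  (obs o_4=4)
backtrack: best end state = 0; path = [0, 3, 0, 3, 0]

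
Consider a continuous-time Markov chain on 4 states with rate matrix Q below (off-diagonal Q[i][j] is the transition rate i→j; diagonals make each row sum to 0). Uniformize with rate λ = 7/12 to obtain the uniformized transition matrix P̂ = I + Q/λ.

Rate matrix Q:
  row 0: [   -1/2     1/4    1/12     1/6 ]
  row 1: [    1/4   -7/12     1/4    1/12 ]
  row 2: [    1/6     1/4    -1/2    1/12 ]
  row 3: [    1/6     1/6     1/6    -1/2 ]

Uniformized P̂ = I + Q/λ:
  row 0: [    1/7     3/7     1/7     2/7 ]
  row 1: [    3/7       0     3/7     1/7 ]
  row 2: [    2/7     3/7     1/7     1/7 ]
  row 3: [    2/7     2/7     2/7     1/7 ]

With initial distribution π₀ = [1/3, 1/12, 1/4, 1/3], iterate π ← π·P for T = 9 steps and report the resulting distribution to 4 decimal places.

π = [0.2852, 0.2817, 0.2495, 0.1836]

t=0: π = [0.3333, 0.0833, 0.2500, 0.3333]
t=1: π = [0.2500, 0.3452, 0.2143, 0.1905]
t=2: π = [0.2993, 0.2534, 0.2687, 0.1786]
t=3: π = [0.2792, 0.2945, 0.2408, 0.1856]
t=4: π = [0.2879, 0.2759, 0.2535, 0.1827]
t=5: π = [0.2840, 0.2842, 0.2478, 0.1840]
t=6: π = [0.2857, 0.2805, 0.2504, 0.1834]
t=7: π = [0.2850, 0.2822, 0.2492, 0.1837]
t=8: π = [0.2853, 0.2814, 0.2497, 0.1836]
t=9: π = [0.2852, 0.2817, 0.2495, 0.1836]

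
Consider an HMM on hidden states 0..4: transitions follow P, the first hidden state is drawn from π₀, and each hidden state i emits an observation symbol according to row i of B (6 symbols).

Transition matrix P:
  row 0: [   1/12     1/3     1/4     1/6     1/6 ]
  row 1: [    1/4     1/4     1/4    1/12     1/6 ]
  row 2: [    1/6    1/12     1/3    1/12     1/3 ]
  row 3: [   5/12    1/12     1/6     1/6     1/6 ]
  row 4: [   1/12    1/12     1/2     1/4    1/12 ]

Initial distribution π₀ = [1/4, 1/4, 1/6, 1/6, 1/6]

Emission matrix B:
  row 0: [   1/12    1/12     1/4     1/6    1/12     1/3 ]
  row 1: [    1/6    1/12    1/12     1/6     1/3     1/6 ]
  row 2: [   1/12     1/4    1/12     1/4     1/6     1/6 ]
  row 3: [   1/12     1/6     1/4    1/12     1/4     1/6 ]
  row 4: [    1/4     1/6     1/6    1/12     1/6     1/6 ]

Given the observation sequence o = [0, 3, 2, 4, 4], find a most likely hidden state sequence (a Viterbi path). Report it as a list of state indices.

t=0: δ = [2.083e-02, 4.167e-02, 1.389e-02, 1.389e-02, 4.167e-02]  (obs o_0=0)
t=1: δ = [1.736e-03, 1.736e-03, 5.208e-03, 8.681e-04, 5.787e-04]  ψ = [1, 1, 4, 4, 1]  (obs o_1=3)
t=2: δ = [2.170e-04, 4.823e-05, 1.447e-04, 1.085e-04, 2.894e-04]  ψ = [2, 0, 2, 2, 2]  (obs o_2=2)
t=3: δ = [3.768e-06, 2.411e-05, 2.411e-05, 1.808e-05, 8.038e-06]  ψ = [3, 0, 4, 4, 2]  (obs o_3=4)
t=4: δ = [6.279e-07, 2.009e-06, 1.340e-06, 7.535e-07, 1.340e-06]  ψ = [3, 1, 2, 3, 2]  (obs o_4=4)
backtrack: best end state = 1; path = [4, 2, 0, 1, 1]

path = [4, 2, 0, 1, 1]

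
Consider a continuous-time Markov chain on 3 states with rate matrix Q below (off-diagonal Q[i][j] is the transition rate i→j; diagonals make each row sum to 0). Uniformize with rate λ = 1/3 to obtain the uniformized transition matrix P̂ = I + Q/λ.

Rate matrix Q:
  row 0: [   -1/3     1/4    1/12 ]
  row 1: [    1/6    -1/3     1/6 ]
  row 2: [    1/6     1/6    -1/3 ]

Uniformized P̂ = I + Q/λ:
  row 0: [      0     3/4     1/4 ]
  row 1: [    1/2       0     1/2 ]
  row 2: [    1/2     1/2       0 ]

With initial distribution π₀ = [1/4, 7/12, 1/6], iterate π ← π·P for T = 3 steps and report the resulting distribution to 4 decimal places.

t=0: π = [0.2500, 0.5833, 0.1667]
t=1: π = [0.3750, 0.2708, 0.3542]
t=2: π = [0.3125, 0.4583, 0.2292]
t=3: π = [0.3438, 0.3490, 0.3073]

π = [0.3438, 0.3490, 0.3073]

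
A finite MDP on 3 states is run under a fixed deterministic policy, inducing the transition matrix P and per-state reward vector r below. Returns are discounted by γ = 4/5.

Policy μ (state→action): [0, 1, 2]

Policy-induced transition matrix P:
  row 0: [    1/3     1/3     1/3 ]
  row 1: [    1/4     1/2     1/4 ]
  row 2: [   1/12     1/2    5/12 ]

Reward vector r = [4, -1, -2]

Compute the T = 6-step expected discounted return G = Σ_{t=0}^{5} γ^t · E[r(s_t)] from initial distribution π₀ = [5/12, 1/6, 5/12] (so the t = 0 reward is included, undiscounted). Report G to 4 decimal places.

G = -0.0528

t=0: π = [0.4167, 0.1667, 0.4167], E[r] = 0.6667, γ^t·E[r] = 0.666667, running G = 0.666667
t=1: π = [0.2153, 0.4306, 0.3542], E[r] = -0.2778, γ^t·E[r] = -0.222222, running G = 0.444444
t=2: π = [0.2089, 0.4641, 0.3270], E[r] = -0.2824, γ^t·E[r] = -0.180741, running G = 0.263704
t=3: π = [0.2129, 0.4652, 0.3219], E[r] = -0.2573, γ^t·E[r] = -0.131753, running G = 0.131951
t=4: π = [0.2141, 0.4645, 0.3214], E[r] = -0.2509, γ^t·E[r] = -0.102782, running G = 0.029169
t=5: π = [0.2143, 0.4643, 0.3214], E[r] = -0.2500, γ^t·E[r] = -0.081930, running G = -0.052761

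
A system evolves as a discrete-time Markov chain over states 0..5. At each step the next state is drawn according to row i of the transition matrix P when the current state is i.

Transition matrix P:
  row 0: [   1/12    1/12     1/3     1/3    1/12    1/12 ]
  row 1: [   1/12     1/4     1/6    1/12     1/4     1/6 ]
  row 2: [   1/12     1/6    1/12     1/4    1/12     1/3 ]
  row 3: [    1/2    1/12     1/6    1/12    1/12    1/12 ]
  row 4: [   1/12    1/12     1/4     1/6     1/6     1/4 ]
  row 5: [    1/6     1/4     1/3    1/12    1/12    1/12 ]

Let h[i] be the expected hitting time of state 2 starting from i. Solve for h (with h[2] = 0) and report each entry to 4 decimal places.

h = [3.7121, 4.3532, 0.0000, 4.2071, 3.9565, 3.6952]

First-step conditioning: h[2] = 0; for i ≠ 2, h[i] = 1 + Σ_k P[i][k]·h[k].
  h[0] = 1 + 1/12·h[0] + 1/12·h[1] + 1/3·h[3] + 1/12·h[4] + 1/12·h[5]
  h[1] = 1 + 1/12·h[0] + 1/4·h[1] + 1/12·h[3] + 1/4·h[4] + 1/6·h[5]
  h[3] = 1 + 1/2·h[0] + 1/12·h[1] + 1/12·h[3] + 1/12·h[4] + 1/12·h[5]
  h[4] = 1 + 1/12·h[0] + 1/12·h[1] + 1/6·h[3] + 1/6·h[4] + 1/4·h[5]
  h[5] = 1 + 1/6·h[0] + 1/4·h[1] + 1/12·h[3] + 1/12·h[4] + 1/12·h[5]
Solving the 5×5 linear system over states ≠ 2 gives exactly h = [29025/7819, 34038/7819, 0, 32895/7819, 30936/7819, 28893/7819] (h[2] = 0 is the target).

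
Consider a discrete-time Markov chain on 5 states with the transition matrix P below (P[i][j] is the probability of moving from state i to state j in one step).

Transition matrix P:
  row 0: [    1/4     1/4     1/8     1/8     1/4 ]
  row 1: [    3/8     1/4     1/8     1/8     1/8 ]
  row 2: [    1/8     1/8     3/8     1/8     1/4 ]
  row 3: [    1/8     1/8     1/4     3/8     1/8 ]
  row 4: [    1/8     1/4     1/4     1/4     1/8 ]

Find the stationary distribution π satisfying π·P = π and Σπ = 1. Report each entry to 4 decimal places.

Balance equations π_j = Σ_i π_i·P[i][j]:
  π_0 = 1/4·π_0 + 3/8·π_1 + 1/8·π_2 + 1/8·π_3 + 1/8·π_4
  π_1 = 1/4·π_0 + 1/4·π_1 + 1/8·π_2 + 1/8·π_3 + 1/4·π_4
  π_2 = 1/8·π_0 + 1/8·π_1 + 3/8·π_2 + 1/4·π_3 + 1/4·π_4
  π_3 = 1/8·π_0 + 1/8·π_1 + 1/8·π_2 + 3/8·π_3 + 1/4·π_4
  normalize: π_0 + π_1 + π_2 + π_3 + π_4 = 1
Solving the linear system gives exactly π = [523/2627, 517/2627, 602/2627, 516/2627, 469/2627].

π = [0.1991, 0.1968, 0.2292, 0.1964, 0.1785]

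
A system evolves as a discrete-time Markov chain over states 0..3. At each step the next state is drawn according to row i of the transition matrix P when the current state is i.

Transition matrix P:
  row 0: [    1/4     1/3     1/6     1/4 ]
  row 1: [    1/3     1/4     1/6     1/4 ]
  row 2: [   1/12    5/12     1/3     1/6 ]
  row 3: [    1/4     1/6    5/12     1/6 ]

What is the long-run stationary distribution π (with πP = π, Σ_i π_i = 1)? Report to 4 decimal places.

π = [0.2308, 0.2955, 0.2632, 0.2105]

Balance equations π_j = Σ_i π_i·P[i][j]:
  π_0 = 1/4·π_0 + 1/3·π_1 + 1/12·π_2 + 1/4·π_3
  π_1 = 1/3·π_0 + 1/4·π_1 + 5/12·π_2 + 1/6·π_3
  π_2 = 1/6·π_0 + 1/6·π_1 + 1/3·π_2 + 5/12·π_3
  normalize: π_0 + π_1 + π_2 + π_3 = 1
Solving the linear system gives exactly π = [3/13, 73/247, 5/19, 4/19].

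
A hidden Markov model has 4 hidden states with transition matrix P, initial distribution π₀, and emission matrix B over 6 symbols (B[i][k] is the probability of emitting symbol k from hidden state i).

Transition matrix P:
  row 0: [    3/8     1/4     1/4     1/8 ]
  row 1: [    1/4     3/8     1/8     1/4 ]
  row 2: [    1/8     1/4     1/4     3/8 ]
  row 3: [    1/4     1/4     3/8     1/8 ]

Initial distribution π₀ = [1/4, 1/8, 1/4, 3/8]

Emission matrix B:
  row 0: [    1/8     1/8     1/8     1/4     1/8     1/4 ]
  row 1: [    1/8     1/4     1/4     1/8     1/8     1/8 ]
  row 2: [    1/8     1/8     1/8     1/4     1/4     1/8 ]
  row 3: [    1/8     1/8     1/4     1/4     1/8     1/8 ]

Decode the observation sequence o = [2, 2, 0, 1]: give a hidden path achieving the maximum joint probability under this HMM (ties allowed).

path = [3, 1, 1, 1]

t=0: δ = [3.125e-02, 3.125e-02, 3.125e-02, 9.375e-02]  (obs o_0=2)
t=1: δ = [2.930e-03, 5.859e-03, 4.395e-03, 2.930e-03]  ψ = [3, 3, 3, 2]  (obs o_1=2)
t=2: δ = [1.831e-04, 2.747e-04, 1.373e-04, 2.060e-04]  ψ = [1, 1, 2, 2]  (obs o_2=0)
t=3: δ = [8.583e-06, 2.575e-05, 9.656e-06, 8.583e-06]  ψ = [0, 1, 3, 1]  (obs o_3=1)
backtrack: best end state = 1; path = [3, 1, 1, 1]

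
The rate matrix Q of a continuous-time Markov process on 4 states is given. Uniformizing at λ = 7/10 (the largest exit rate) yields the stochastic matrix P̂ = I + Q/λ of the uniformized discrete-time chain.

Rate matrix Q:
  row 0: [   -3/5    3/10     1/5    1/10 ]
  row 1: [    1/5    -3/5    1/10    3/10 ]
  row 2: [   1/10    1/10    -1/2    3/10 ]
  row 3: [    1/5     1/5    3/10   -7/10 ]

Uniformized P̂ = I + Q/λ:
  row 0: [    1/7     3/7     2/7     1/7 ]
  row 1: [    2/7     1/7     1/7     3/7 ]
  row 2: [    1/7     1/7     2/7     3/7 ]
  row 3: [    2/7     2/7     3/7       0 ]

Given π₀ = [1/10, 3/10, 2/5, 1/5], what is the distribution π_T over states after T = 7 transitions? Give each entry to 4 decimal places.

π = [0.2139, 0.2407, 0.2880, 0.2573]

t=0: π = [0.1000, 0.3000, 0.4000, 0.2000]
t=1: π = [0.2143, 0.2000, 0.2714, 0.3143]
t=2: π = [0.2163, 0.2490, 0.3020, 0.2327]
t=3: π = [0.2117, 0.2379, 0.2834, 0.2671]
t=4: π = [0.2150, 0.2415, 0.2899, 0.2536]
t=5: π = [0.2136, 0.2405, 0.2875, 0.2584]
t=6: π = [0.2141, 0.2408, 0.2883, 0.2568]
t=7: π = [0.2139, 0.2407, 0.2880, 0.2573]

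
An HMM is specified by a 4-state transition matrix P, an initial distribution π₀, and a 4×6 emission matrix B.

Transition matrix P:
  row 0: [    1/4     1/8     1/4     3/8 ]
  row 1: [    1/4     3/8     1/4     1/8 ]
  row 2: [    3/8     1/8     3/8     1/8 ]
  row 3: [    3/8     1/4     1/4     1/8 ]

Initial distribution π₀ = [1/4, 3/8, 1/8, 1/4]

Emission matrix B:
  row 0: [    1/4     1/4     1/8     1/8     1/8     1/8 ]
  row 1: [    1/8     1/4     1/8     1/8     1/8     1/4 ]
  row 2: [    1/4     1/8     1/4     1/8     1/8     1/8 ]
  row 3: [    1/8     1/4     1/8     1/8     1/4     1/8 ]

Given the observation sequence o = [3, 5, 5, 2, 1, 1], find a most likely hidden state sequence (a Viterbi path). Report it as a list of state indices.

path = [1, 1, 1, 2, 0, 3]

t=0: δ = [3.125e-02, 4.688e-02, 1.562e-02, 3.125e-02]  (obs o_0=3)
t=1: δ = [1.465e-03, 4.395e-03, 1.465e-03, 1.465e-03]  ψ = [1, 1, 1, 0]  (obs o_1=5)
t=2: δ = [1.373e-04, 4.120e-04, 1.373e-04, 6.866e-05]  ψ = [1, 1, 1, 0]  (obs o_2=5)
t=3: δ = [1.287e-05, 1.931e-05, 2.575e-05, 6.437e-06]  ψ = [1, 1, 1, 0]  (obs o_3=2)
t=4: δ = [2.414e-06, 1.810e-06, 1.207e-06, 1.207e-06]  ψ = [2, 1, 2, 0]  (obs o_4=1)
t=5: δ = [1.509e-07, 1.697e-07, 7.544e-08, 2.263e-07]  ψ = [0, 1, 0, 0]  (obs o_5=1)
backtrack: best end state = 3; path = [1, 1, 1, 2, 0, 3]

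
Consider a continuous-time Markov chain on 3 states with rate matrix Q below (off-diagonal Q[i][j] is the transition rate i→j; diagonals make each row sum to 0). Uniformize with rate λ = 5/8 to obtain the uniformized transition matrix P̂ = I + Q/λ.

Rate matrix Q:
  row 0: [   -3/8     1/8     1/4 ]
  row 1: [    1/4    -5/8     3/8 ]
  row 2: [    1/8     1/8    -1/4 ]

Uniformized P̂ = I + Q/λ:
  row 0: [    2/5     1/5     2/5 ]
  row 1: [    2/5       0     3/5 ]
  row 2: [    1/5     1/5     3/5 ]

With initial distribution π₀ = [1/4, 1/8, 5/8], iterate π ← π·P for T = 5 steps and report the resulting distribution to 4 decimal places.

π = [0.2916, 0.1667, 0.5417]

t=0: π = [0.2500, 0.1250, 0.6250]
t=1: π = [0.2750, 0.1750, 0.5500]
t=2: π = [0.2900, 0.1650, 0.5450]
t=3: π = [0.2910, 0.1670, 0.5420]
t=4: π = [0.2916, 0.1666, 0.5418]
t=5: π = [0.2916, 0.1667, 0.5417]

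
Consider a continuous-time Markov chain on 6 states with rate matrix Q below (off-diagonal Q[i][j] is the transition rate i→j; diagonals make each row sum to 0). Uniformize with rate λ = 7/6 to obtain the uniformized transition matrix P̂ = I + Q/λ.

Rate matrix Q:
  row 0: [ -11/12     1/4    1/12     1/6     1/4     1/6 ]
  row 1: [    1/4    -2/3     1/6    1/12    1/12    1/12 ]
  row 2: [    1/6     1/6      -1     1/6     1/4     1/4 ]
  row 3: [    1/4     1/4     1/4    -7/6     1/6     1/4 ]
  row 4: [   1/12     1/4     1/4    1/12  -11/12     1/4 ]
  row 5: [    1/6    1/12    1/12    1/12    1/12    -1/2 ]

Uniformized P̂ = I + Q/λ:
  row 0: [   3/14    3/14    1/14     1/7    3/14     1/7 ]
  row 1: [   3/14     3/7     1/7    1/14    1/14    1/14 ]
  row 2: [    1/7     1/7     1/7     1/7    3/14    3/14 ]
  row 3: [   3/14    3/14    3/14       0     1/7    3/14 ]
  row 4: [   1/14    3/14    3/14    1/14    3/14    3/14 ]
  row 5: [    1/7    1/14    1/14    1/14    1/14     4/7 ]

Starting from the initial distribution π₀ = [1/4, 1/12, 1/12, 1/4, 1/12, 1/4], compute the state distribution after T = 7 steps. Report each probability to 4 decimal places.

π = [0.1661, 0.2124, 0.1280, 0.0863, 0.1395, 0.2678]

t=0: π = [0.2500, 0.0833, 0.0833, 0.2500, 0.0833, 0.2500]
t=1: π = [0.1786, 0.1905, 0.1310, 0.0774, 0.1488, 0.2738]
t=2: π = [0.1641, 0.2066, 0.1267, 0.0880, 0.1424, 0.2721]
t=3: π = [0.1655, 0.2106, 0.1282, 0.0859, 0.1396, 0.2702]
t=4: π = [0.1659, 0.2117, 0.1278, 0.0863, 0.1395, 0.2689]
t=5: π = [0.1660, 0.2121, 0.1279, 0.0862, 0.1395, 0.2682]
t=6: π = [0.1661, 0.2123, 0.1280, 0.0863, 0.1395, 0.2679]
t=7: π = [0.1661, 0.2124, 0.1280, 0.0863, 0.1395, 0.2678]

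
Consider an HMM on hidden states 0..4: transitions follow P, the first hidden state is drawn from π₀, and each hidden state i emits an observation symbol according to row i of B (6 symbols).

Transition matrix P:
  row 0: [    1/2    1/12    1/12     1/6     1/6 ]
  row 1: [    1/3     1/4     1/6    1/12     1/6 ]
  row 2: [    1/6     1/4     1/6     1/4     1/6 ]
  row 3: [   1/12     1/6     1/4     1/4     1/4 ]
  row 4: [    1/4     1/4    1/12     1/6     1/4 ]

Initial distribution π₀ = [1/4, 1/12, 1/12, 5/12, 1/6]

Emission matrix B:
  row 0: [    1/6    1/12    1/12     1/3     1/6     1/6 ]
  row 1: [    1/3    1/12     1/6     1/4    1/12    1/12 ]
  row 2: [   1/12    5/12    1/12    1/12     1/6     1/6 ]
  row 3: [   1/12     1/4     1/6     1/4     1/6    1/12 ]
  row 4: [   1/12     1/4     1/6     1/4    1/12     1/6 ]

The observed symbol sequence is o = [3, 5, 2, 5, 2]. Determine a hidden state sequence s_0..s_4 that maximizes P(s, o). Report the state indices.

t=0: δ = [8.333e-02, 2.083e-02, 6.944e-03, 1.042e-01, 4.167e-02]  (obs o_0=3)
t=1: δ = [6.944e-03, 1.447e-03, 4.340e-03, 2.170e-03, 4.340e-03]  ψ = [0, 3, 3, 3, 3]  (obs o_1=5)
t=2: δ = [2.894e-04, 1.808e-04, 6.028e-05, 1.929e-04, 1.929e-04]  ψ = [0, 2, 2, 0, 0]  (obs o_2=2)
t=3: δ = [2.411e-05, 4.019e-06, 8.038e-06, 4.019e-06, 8.038e-06]  ψ = [0, 4, 3, 0, 0]  (obs o_3=5)
t=4: δ = [1.005e-06, 3.349e-07, 1.674e-07, 6.698e-07, 6.698e-07]  ψ = [0, 0, 0, 0, 0]  (obs o_4=2)
backtrack: best end state = 0; path = [0, 0, 0, 0, 0]

path = [0, 0, 0, 0, 0]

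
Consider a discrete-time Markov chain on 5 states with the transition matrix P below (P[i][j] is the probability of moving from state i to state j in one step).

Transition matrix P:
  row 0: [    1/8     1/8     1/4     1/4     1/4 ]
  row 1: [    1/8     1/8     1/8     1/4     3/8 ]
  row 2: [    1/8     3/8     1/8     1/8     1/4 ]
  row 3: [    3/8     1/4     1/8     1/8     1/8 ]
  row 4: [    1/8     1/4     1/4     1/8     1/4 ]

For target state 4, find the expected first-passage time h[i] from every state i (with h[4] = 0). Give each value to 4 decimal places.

h = [4.0153, 3.5325, 3.8625, 4.4248, 0.0000]

First-step conditioning: h[4] = 0; for i ≠ 4, h[i] = 1 + Σ_k P[i][k]·h[k].
  h[0] = 1 + 1/8·h[0] + 1/8·h[1] + 1/4·h[2] + 1/4·h[3]
  h[1] = 1 + 1/8·h[0] + 1/8·h[1] + 1/8·h[2] + 1/4·h[3]
  h[2] = 1 + 1/8·h[0] + 3/8·h[1] + 1/8·h[2] + 1/8·h[3]
  h[3] = 1 + 3/8·h[0] + 1/4·h[1] + 1/8·h[2] + 1/8·h[3]
Solving the 4×4 linear system over states ≠ 4 gives exactly h = [5256/1309, 272/77, 5056/1309, 5792/1309, 0] (h[4] = 0 is the target).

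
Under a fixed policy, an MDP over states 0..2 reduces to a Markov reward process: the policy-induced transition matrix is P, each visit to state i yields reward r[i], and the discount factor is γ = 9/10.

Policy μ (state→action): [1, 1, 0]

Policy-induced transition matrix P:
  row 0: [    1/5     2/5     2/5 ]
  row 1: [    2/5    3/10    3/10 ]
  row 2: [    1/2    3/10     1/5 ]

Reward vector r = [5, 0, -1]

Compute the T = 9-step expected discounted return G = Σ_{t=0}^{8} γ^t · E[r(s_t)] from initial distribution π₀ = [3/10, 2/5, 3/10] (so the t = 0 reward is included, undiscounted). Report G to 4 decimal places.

t=0: π = [0.3000, 0.4000, 0.3000], E[r] = 1.2000, γ^t·E[r] = 1.200000, running G = 1.200000
t=1: π = [0.3700, 0.3300, 0.3000], E[r] = 1.5500, γ^t·E[r] = 1.395000, running G = 2.595000
t=2: π = [0.3560, 0.3370, 0.3070], E[r] = 1.4730, γ^t·E[r] = 1.193130, running G = 3.788130
t=3: π = [0.3595, 0.3356, 0.3049], E[r] = 1.4926, γ^t·E[r] = 1.088105, running G = 4.876235
t=4: π = [0.3586, 0.3360, 0.3055], E[r] = 1.4875, γ^t·E[r] = 0.975942, running G = 5.852178
t=5: π = [0.3588, 0.3359, 0.3053], E[r] = 1.4888, γ^t·E[r] = 0.879137, running G = 6.731315
t=6: π = [0.3588, 0.3359, 0.3054], E[r] = 1.4885, γ^t·E[r] = 0.791038, running G = 7.522353
t=7: π = [0.3588, 0.3359, 0.3053], E[r] = 1.4886, γ^t·E[r] = 0.711978, running G = 8.234331
t=8: π = [0.3588, 0.3359, 0.3053], E[r] = 1.4885, γ^t·E[r] = 0.640770, running G = 8.875100

G = 8.8751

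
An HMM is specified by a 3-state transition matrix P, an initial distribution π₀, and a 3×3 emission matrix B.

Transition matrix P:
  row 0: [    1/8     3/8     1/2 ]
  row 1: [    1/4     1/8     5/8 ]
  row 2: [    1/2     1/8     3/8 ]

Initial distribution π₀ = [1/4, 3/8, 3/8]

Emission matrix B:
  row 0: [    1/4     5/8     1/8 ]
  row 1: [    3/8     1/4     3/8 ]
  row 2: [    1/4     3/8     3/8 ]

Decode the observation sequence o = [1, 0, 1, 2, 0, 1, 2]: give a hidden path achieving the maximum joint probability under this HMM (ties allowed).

t=0: δ = [1.562e-01, 9.375e-02, 1.406e-01]  (obs o_0=1)
t=1: δ = [1.758e-02, 2.197e-02, 1.953e-02]  ψ = [2, 0, 0]  (obs o_1=0)
t=2: δ = [6.104e-03, 1.648e-03, 5.150e-03]  ψ = [2, 0, 1]  (obs o_2=1)
t=3: δ = [3.219e-04, 8.583e-04, 1.144e-03]  ψ = [2, 0, 0]  (obs o_3=2)
t=4: δ = [1.431e-04, 5.364e-05, 1.341e-04]  ψ = [2, 2, 1]  (obs o_4=0)
t=5: δ = [4.191e-05, 1.341e-05, 2.682e-05]  ψ = [2, 0, 0]  (obs o_5=1)
t=6: δ = [1.676e-06, 5.894e-06, 7.858e-06]  ψ = [2, 0, 0]  (obs o_6=2)
backtrack: best end state = 2; path = [0, 2, 0, 1, 2, 0, 2]

path = [0, 2, 0, 1, 2, 0, 2]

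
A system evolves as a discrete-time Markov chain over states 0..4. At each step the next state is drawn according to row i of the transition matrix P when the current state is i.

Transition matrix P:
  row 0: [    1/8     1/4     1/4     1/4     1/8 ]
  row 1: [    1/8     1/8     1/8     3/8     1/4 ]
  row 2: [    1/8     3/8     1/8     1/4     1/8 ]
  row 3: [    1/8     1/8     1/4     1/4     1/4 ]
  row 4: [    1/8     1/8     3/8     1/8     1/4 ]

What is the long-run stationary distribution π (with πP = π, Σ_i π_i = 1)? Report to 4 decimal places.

Balance equations π_j = Σ_i π_i·P[i][j]:
  π_0 = 1/8·π_0 + 1/8·π_1 + 1/8·π_2 + 1/8·π_3 + 1/8·π_4
  π_1 = 1/4·π_0 + 1/8·π_1 + 3/8·π_2 + 1/8·π_3 + 1/8·π_4
  π_2 = 1/4·π_0 + 1/8·π_1 + 1/8·π_2 + 1/4·π_3 + 3/8·π_4
  π_3 = 1/4·π_0 + 3/8·π_1 + 1/4·π_2 + 1/4·π_3 + 1/8·π_4
  normalize: π_0 + π_1 + π_2 + π_3 + π_4 = 1
Solving the linear system gives exactly π = [1/8, 943/4800, 67/300, 199/800, 991/4800].

π = [0.1250, 0.1965, 0.2233, 0.2488, 0.2065]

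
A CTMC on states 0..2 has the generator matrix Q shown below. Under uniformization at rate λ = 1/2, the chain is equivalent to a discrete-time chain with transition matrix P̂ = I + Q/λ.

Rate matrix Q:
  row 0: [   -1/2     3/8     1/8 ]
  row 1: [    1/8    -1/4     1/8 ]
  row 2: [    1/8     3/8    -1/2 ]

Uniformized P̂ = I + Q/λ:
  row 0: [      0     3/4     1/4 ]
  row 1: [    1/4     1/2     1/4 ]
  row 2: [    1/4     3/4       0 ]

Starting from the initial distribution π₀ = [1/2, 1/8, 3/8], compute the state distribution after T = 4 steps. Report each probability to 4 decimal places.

t=0: π = [0.5000, 0.1250, 0.3750]
t=1: π = [0.1250, 0.7188, 0.1563]
t=2: π = [0.2188, 0.5703, 0.2109]
t=3: π = [0.1953, 0.6074, 0.1973]
t=4: π = [0.2012, 0.5981, 0.2007]

π = [0.2012, 0.5981, 0.2007]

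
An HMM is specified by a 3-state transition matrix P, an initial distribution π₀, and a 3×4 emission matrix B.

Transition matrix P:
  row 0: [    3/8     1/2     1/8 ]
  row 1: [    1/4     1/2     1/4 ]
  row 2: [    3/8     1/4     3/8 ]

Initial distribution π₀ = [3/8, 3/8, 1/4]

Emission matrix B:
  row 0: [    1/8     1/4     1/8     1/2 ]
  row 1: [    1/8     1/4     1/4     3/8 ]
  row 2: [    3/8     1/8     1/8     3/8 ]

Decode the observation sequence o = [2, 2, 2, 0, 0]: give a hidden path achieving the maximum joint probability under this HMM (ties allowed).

path = [1, 1, 1, 2, 2]

t=0: δ = [4.688e-02, 9.375e-02, 3.125e-02]  (obs o_0=2)
t=1: δ = [2.930e-03, 1.172e-02, 2.930e-03]  ψ = [1, 1, 1]  (obs o_1=2)
t=2: δ = [3.662e-04, 1.465e-03, 3.662e-04]  ψ = [1, 1, 1]  (obs o_2=2)
t=3: δ = [4.578e-05, 9.155e-05, 1.373e-04]  ψ = [1, 1, 1]  (obs o_3=0)
t=4: δ = [6.437e-06, 5.722e-06, 1.931e-05]  ψ = [2, 1, 2]  (obs o_4=0)
backtrack: best end state = 2; path = [1, 1, 1, 2, 2]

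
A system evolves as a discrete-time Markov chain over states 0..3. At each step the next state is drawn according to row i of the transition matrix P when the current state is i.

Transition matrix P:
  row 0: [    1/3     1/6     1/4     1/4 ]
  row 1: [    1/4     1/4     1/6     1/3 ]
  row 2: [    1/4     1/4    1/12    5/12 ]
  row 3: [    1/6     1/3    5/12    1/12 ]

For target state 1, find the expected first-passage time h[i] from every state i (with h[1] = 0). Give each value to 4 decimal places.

First-step conditioning: h[1] = 0; for i ≠ 1, h[i] = 1 + Σ_k P[i][k]·h[k].
  h[0] = 1 + 1/3·h[0] + 1/4·h[2] + 1/4·h[3]
  h[2] = 1 + 1/4·h[0] + 1/12·h[2] + 5/12·h[3]
  h[3] = 1 + 1/6·h[0] + 5/12·h[2] + 1/12·h[3]
Solving the 3×3 linear system over states ≠ 1 gives exactly h = [48/11, 0, 87/22, 81/22] (h[1] = 0 is the target).

h = [4.3636, 0.0000, 3.9545, 3.6818]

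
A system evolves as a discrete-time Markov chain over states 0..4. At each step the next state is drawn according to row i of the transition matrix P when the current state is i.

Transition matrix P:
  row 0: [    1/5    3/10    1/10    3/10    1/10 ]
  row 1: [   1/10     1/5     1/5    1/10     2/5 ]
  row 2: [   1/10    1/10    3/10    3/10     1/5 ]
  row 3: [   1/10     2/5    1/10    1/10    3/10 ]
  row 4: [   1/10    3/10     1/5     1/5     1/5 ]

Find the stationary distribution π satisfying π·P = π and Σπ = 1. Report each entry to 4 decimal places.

π = [0.1111, 0.2552, 0.1892, 0.1859, 0.2585]

Balance equations π_j = Σ_i π_i·P[i][j]:
  π_0 = 1/5·π_0 + 1/10·π_1 + 1/10·π_2 + 1/10·π_3 + 1/10·π_4
  π_1 = 3/10·π_0 + 1/5·π_1 + 1/10·π_2 + 2/5·π_3 + 3/10·π_4
  π_2 = 1/10·π_0 + 1/5·π_1 + 3/10·π_2 + 1/10·π_3 + 1/5·π_4
  π_3 = 3/10·π_0 + 1/10·π_1 + 3/10·π_2 + 1/10·π_3 + 1/5·π_4
  normalize: π_0 + π_1 + π_2 + π_3 + π_4 = 1
Solving the linear system gives exactly π = [1/9, 232/909, 172/909, 169/909, 235/909].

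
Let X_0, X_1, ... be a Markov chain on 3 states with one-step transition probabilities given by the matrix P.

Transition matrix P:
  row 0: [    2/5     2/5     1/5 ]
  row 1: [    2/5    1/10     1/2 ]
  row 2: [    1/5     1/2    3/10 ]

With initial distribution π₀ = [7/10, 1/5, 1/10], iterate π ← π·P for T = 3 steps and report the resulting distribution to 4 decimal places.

t=0: π = [0.7000, 0.2000, 0.1000]
t=1: π = [0.3800, 0.3500, 0.2700]
t=2: π = [0.3460, 0.3220, 0.3320]
t=3: π = [0.3336, 0.3366, 0.3298]

π = [0.3336, 0.3366, 0.3298]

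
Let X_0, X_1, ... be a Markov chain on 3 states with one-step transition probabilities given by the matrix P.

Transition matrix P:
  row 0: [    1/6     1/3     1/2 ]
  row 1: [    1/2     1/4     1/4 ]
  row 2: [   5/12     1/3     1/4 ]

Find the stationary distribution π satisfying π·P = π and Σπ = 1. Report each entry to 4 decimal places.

π = [0.3538, 0.3077, 0.3385]

Balance equations π_j = Σ_i π_i·P[i][j]:
  π_0 = 1/6·π_0 + 1/2·π_1 + 5/12·π_2
  π_1 = 1/3·π_0 + 1/4·π_1 + 1/3·π_2
  normalize: π_0 + π_1 + π_2 = 1
Solving the linear system gives exactly π = [23/65, 4/13, 22/65].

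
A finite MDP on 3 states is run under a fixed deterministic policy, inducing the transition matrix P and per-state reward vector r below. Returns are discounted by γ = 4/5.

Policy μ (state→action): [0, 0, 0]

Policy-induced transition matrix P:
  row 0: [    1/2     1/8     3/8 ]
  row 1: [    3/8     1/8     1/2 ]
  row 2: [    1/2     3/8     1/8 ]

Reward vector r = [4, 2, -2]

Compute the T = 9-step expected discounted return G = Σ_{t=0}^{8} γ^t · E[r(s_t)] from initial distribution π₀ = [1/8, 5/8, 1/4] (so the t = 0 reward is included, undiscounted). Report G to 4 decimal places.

G = 6.5298

t=0: π = [0.1250, 0.6250, 0.2500], E[r] = 1.2500, γ^t·E[r] = 1.250000, running G = 1.250000
t=1: π = [0.4219, 0.1875, 0.3906], E[r] = 1.2813, γ^t·E[r] = 1.025000, running G = 2.275000
t=2: π = [0.4766, 0.2227, 0.3008], E[r] = 1.7500, γ^t·E[r] = 1.120000, running G = 3.395000
t=3: π = [0.4722, 0.2002, 0.3276], E[r] = 1.6338, γ^t·E[r] = 0.836500, running G = 4.231500
t=4: π = [0.4750, 0.2069, 0.3181], E[r] = 1.6775, γ^t·E[r] = 0.687100, running G = 4.918600
t=5: π = [0.4741, 0.2045, 0.3213], E[r] = 1.6629, γ^t·E[r] = 0.544910, running G = 5.463510
t=6: π = [0.4744, 0.2053, 0.3202], E[r] = 1.6679, γ^t·E[r] = 0.437240, running G = 5.900750
t=7: π = [0.4743, 0.2051, 0.3206], E[r] = 1.6662, γ^t·E[r] = 0.349434, running G = 6.250184
t=8: π = [0.4744, 0.2052, 0.3205], E[r] = 1.6668, γ^t·E[r] = 0.279645, running G = 6.529829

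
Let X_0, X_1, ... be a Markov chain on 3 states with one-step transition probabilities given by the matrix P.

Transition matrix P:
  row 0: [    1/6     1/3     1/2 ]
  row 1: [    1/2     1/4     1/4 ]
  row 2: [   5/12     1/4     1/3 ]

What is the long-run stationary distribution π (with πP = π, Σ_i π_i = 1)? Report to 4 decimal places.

π = [0.3520, 0.2793, 0.3687]

Balance equations π_j = Σ_i π_i·P[i][j]:
  π_0 = 1/6·π_0 + 1/2·π_1 + 5/12·π_2
  π_1 = 1/3·π_0 + 1/4·π_1 + 1/4·π_2
  normalize: π_0 + π_1 + π_2 = 1
Solving the linear system gives exactly π = [63/179, 50/179, 66/179].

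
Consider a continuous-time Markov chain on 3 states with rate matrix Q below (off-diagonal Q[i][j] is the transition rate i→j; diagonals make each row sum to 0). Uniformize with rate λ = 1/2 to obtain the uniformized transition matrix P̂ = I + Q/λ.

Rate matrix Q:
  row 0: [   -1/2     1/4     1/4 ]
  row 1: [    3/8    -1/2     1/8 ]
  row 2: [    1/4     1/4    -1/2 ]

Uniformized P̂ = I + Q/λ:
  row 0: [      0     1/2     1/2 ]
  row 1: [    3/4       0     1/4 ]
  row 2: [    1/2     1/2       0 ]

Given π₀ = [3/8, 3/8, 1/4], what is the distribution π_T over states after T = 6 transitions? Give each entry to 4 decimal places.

π = [0.3867, 0.3340, 0.2793]

t=0: π = [0.3750, 0.3750, 0.2500]
t=1: π = [0.4063, 0.3125, 0.2813]
t=2: π = [0.3750, 0.3438, 0.2813]
t=3: π = [0.3984, 0.3281, 0.2734]
t=4: π = [0.3828, 0.3359, 0.2813]
t=5: π = [0.3926, 0.3320, 0.2754]
t=6: π = [0.3867, 0.3340, 0.2793]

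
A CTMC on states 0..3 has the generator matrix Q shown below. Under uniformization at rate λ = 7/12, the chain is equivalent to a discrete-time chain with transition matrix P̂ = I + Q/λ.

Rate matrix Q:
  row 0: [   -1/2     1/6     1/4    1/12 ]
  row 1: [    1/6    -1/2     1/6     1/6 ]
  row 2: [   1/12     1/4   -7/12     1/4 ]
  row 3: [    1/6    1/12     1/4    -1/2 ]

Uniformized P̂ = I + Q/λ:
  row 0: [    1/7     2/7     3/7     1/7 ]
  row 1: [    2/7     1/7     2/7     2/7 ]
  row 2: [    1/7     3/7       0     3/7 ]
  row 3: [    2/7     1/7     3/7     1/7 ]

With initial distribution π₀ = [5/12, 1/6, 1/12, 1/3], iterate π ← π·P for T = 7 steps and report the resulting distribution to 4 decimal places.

π = [0.2157, 0.2521, 0.2748, 0.2574]

t=0: π = [0.4167, 0.1667, 0.0833, 0.3333]
t=1: π = [0.2143, 0.2262, 0.3690, 0.1905]
t=2: π = [0.2024, 0.2789, 0.2381, 0.2806]
t=3: π = [0.2228, 0.2398, 0.2867, 0.2507]
t=4: π = [0.2129, 0.2566, 0.2714, 0.2590]
t=5: π = [0.2165, 0.2508, 0.2756, 0.2571]
t=6: π = [0.2154, 0.2525, 0.2746, 0.2574]
t=7: π = [0.2157, 0.2521, 0.2748, 0.2574]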